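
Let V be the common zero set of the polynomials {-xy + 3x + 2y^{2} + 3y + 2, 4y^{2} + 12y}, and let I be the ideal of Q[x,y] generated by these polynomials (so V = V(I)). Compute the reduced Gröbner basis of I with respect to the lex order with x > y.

G = {x - \tfrac{7}{18}y + \tfrac{2}{3}, y^{2} + 3y}

This is the nonlinear analogue of row-reducing a linear system.

f_1 = -xy + 3x + 2y^{2} + 3y + 2, LT = xy.
f_2 = 4y^{2} + 12y, LT = y^{2}.

S(f_1,f_2): lcm = xy^{2}. S = -6xy - 2y^{3} - 3y^{2} - 2y.
  reduce S modulo (f_1, f_2):
  remainder -18x + 7y - 12 ≠ 0; add g_3 = -18x + 7y - 12 to the basis.

The other S-polynomials (S(f_1,g_3), S(f_2,g_3)) all reduce to 0 modulo the current basis, so we have a Gröbner basis.
Inter-reduce: drop elements whose leading term is divisible by another's, tail-reduce, and make monic.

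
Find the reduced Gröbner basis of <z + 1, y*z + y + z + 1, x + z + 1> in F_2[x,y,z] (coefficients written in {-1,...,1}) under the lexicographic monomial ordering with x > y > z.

G = {x, z + 1}

f_1 = z + 1, LT = z.
f_2 = y*z + y + z + 1, LT = y*z.
f_3 = x + z + 1, LT = x.

The S-polynomials (S(f_1,f_2), S(f_1,f_3), S(f_2,f_3)) all reduce to 0 modulo the current basis, so we have a Gröbner basis.
Inter-reduce: drop elements whose leading term is divisible by another's, tail-reduce, and make monic.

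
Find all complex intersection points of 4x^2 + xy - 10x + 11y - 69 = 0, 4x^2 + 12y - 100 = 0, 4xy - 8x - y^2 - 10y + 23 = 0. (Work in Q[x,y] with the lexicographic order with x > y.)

{(4, 3)}

Compute a lex Gröbner basis by Buchberger's algorithm.
f_1 = 4x^2 + xy - 10x + 11y - 69, LT = x^2.
f_2 = 4x^2 + 12y - 100, LT = x^2.
f_3 = 4xy - 8x - y^2 - 10y + 23, LT = xy.

S(f_1,f_2): lcm = x^2. S = 1/4xy - 5/2x - 1/4y + 31/4.
  reduce S modulo (f_1, f_2, f_3):
  remainder -2x + 1/16y^2 + 3/8y + 101/16 ≠ 0; add h_4 = -2x + 1/16y^2 + 3/8y + 101/16 to the basis.

S(f_1,f_3): lcm = x^2y. S = 2x^2 + 1/2xy^2 - 23/4x + 11/4y^2 - 69/4y.
  reduce S modulo (f_1, f_2, f_3, h_4):
  remainder 1/8y^3 + 529/128y^2 - 1557/64y + 4149/128 ≠ 0; add h_5 = 1/8y^3 + 529/128y^2 - 1557/64y + 4149/128 to the basis.

S(f_2,f_3): lcm = x^2y. S = 2x^2 + 1/4xy^2 + 5/2xy - 23/4x + 3y^2 - 25y.
  reduce S modulo (f_1, f_2, f_3, h_4, h_5):
  remainder 593/256y^2 - 1629/128y + 4437/256 ≠ 0; add h_6 = 593/256y^2 - 1629/128y + 4437/256 to the basis.

S(f_1,h_4): lcm = x^2. S = 1/32xy^2 + 7/16xy + 21/32x + 11/4y - 69/4.
  reduce S modulo (f_1, f_2, f_3, h_4, h_5, h_6):
  remainder 26721/4744y - 80163/4744 ≠ 0; add h_7 = 26721/4744y - 80163/4744 to the basis.

The other S-polynomials (S(f_2,h_4), S(f_3,h_4), S(f_1,h_5), S(f_2,h_5), S(f_3,h_5), S(h_4,h_5), S(f_1,h_6), S(f_2,h_6), S(f_3,h_6), S(h_4,h_6), S(h_5,h_6), S(f_1,h_7), S(f_2,h_7), S(f_3,h_7), S(h_4,h_7), S(h_5,h_7), S(h_6,h_7)) all reduce to 0 modulo the current basis, so we have a Gröbner basis.
Inter-reduce: drop elements whose leading term is divisible by another's, tail-reduce, and make monic.
Reduced Gröbner basis: {x - 4, y - 3}.

Elimination: the polynomial y - 3 lies in the elimination ideal for y, so y ∈ {3}. For each such y, the remaining basis elements (now univariate) give the rest of the solution.
  y = 3: the earlier basis element becomes x - 4 = 0, giving x = 4 — point (4, 3).
A lex Gröbner basis triangularizes the system, enabling back-substitution.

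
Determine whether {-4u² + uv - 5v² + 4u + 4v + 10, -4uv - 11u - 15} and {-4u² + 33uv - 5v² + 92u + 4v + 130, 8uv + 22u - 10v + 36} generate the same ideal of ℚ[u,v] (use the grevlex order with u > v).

Equality of ideals is decidable: compute both reduced Gröbner bases (unique for the ordering) and check whether they agree.
Buchberger on the first generating set:
f_1 = -4u² + uv - 5v² + 4u + 4v + 10, LT = u².
f_2 = -4uv - 11u - 15, LT = uv.

S(f_1,f_2): lcm = u²v. S = -¼uv² + 5/4v³ - 11/4u² - uv - v² - 15/4u - 5/2v.
  reduce S modulo (f_1, f_2):
  remainder 5/4v³ + 39/16v² - 15/4u - 69/16v - 25/8 ≠ 0; add g_3 = 5/4v³ + 39/16v² - 15/4u - 69/16v - 25/8 to the basis.

The other S-polynomials (S(f_1,g_3), S(f_2,g_3)) all reduce to 0 modulo the current basis, so we have a Gröbner basis.
Inter-reduce: drop elements whose leading term is divisible by another's, tail-reduce, and make monic.
Reduced Gröbner basis: {v³ + 39/20v² - 3u - 69/20v - 5/2, u² + 5/4v² - 5/16u - v - 25/16, uv + 11/4u + 15/4}.

Buchberger on the second generating set:
h_1 = -4u² + 33uv - 5v² + 92u + 4v + 130, LT = u².
h_2 = 8uv + 22u - 10v + 36, LT = uv.

S(h_1,h_2): lcm = u²v. S = -33/4uv² + 5/4v³ - 11/4u² - 87/4uv - v² - 9/2u - 65/2v.
  reduce S modulo (h_1, h_2):
  remainder 5/4v³ - 63/8v² - 127/16u - 405/16v + 17/2 ≠ 0; add k_3 = 5/4v³ - 63/8v² - 127/16u - 405/16v + 17/2 to the basis.

The other S-polynomials (S(h_1,k_3), S(h_2,k_3)) all reduce to 0 modulo the current basis, so we have a Gröbner basis.
Inter-reduce: drop elements whose leading term is divisible by another's, tail-reduce, and make monic.
Reduced Gröbner basis: {v³ - 63/10v² - 127/20u - 81/4v + 34/5, u² + 5/4v² - 5/16u - 181/16v + 37/8, uv + 11/4u - 5/4v + 9/2}.

These differ, so the ideals are not equal.
The choice of monomial ordering does not affect the verdict — as long as both bases are computed under the same ordering, their equality decides ideal equality.

No, the ideals differ.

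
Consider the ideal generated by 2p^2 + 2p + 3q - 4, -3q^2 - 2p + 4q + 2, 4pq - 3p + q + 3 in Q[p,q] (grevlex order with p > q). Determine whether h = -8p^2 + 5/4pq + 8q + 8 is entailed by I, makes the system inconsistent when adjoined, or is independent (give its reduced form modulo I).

First compute the reduced Gröbner basis of I by Buchberger's algorithm.
f_1 = 2p^2 + 2p + 3q - 4, LT = p^2.
f_2 = -3q^2 - 2p + 4q + 2, LT = q^2.
f_3 = 4pq - 3p + q + 3, LT = pq.

S(f_1,f_3): lcm = p^2q. S = 3/4p^2 + 3/4pq + 3/2q^2 - 3/4p - 2q.
  reduce S modulo (f_1, f_2, f_3):
  remainder -31/16p - 21/16q + 31/16 ≠ 0; add k_4 = -31/16p - 21/16q + 31/16 to the basis.

S(f_2,f_3): lcm = pq^2. S = 2/3p^2 - 7/12pq - 1/4q^2 - 2/3p - 3/4q.
  reduce S modulo (f_1, f_2, f_3, k_4):
  remainder -211/248q ≠ 0; add k_5 = -211/248q to the basis.

The other S-polynomials (S(f_1,f_2), S(f_1,k_4), S(f_2,k_4), S(f_3,k_4), S(f_1,k_5), S(f_2,k_5), S(f_3,k_5), S(k_4,k_5)) all reduce to 0 modulo the current basis, so we have a Gröbner basis.
Inter-reduce: drop elements whose leading term is divisible by another's, tail-reduce, and make monic.
Reduced Gröbner basis: {p - 1, q}.
Label its elements g_1 = p - 1, g_2 = q.

Reduce h = -8p^2 + 5/4pq + 8q + 8 modulo G:
  leading term p^2: subtract (-8p)·g_1 from -8p^2 + 5/4pq + 8q + 8 → 5/4pq - 8p + 8q + 8
  leading term pq: subtract (5/4q)·g_1 from 5/4pq - 8p + 8q + 8 → -8p + 37/4q + 8
  leading term p: subtract (-8)·g_1 from -8p + 37/4q + 8 → 37/4q
  leading term q: subtract (37/4)·g_2 from 37/4q → 0
  normal form = 0.
Since the normal form is 0, h ∈ I.

Ideal membership is decidable via reduction modulo a Gröbner basis.

-8p^2 + 5/4pq + 8q + 8 lies in I (it reduces to 0).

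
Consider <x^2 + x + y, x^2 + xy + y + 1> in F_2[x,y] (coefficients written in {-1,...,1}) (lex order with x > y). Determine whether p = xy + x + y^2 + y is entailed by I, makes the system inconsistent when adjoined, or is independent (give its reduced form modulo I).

First compute the reduced Gröbner basis of I by Buchberger's algorithm.
f_1 = x^2 + x + y, LT = x^2.
f_2 = x^2 + xy + y + 1, LT = x^2.

S(f_1,f_2): lcm = x^2. S = xy + x + 1.
  leading term xy: no divisor's leading term divides it; move xy to the remainder.
  leading term x: no divisor's leading term divides it; move x to the remainder.
  leading term 1: no divisor's leading term divides it; move 1 to the remainder.
  remainder xy + x + 1 ≠ 0; add h_3 = xy + x + 1 to the basis.

S(f_1,h_3): lcm = x^2y. S = x^2 + xy + x + y^2.
  leading term x^2: subtract (1)·f_1 from x^2 + xy + x + y^2 → xy + y^2 + y
  leading term xy: subtract (1)·h_3 from xy + y^2 + y → x + y^2 + y + 1
  leading term x: no divisor's leading term divides it; move x to the remainder.
  leading term y^2: no divisor's leading term divides it; move y^2 to the remainder.
  leading term y: no divisor's leading term divides it; move y to the remainder.
  leading term 1: no divisor's leading term divides it; move 1 to the remainder.
  remainder x + y^2 + y + 1 ≠ 0; add h_4 = x + y^2 + y + 1 to the basis.

S(h_3,h_4): lcm = xy. S = x + y^3 + y^2 + y + 1.
  leading term x: subtract (1)·h_4 from x + y^3 + y^2 + y + 1 → y^3
  leading term y^3: no divisor's leading term divides it; move y^3 to the remainder.
  remainder y^3 ≠ 0; add h_5 = y^3 to the basis.

The other S-polynomials (S(f_2,h_3), S(f_1,h_4), S(f_2,h_4), S(f_1,h_5), S(f_2,h_5), S(h_3,h_5), S(h_4,h_5)) all reduce to 0 modulo the current basis, so we have a Gröbner basis.
Inter-reduce: drop elements whose leading term is divisible by another's, tail-reduce, and make monic.
Reduced Gröbner basis: {x + y^2 + y + 1, y^3}.
Label its elements g_1 = x + y^2 + y + 1, g_2 = y^3.

Reduce p = xy + x + y^2 + y modulo G:
  leading term xy: subtract (y)·g_1 from xy + x + y^2 + y → x + y^3
  leading term x: subtract (1)·g_1 from x + y^3 → y^3 + y^2 + y + 1
  leading term y^3: subtract (1)·g_2 from y^3 + y^2 + y + 1 → y^2 + y + 1
  leading term y^2: no divisor's leading term divides it; move y^2 to the remainder.
  leading term y: no divisor's leading term divides it; move y to the remainder.
  leading term 1: no divisor's leading term divides it; move 1 to the remainder.
  normal form = y^2 + y + 1.
The normal form is nonzero, so p ∉ I. Since p minus its normal form lies in I, I + (p) = I + (r) where r = y^2 + y + 1; decide whether this ideal is the whole ring.
Run Buchberger on G together with r (pairs among the g_i already reduce to 0 since G is a Gröbner basis):
g_1 = x + y^2 + y + 1, LT = x.
g_2 = y^3, LT = y^3.
r = y^2 + y + 1, LT = y^2.

S(g_2,r): lcm = y^3. S = y^2 + y.
  leading term y^2: subtract (1)·r from y^2 + y → 1
  leading term 1: no divisor's leading term divides it; move 1 to the remainder.
  remainder 1 ≠ 0; add m_4 = 1 to the basis.

The other S-polynomials (S(g_1,g_2), S(g_1,r), S(g_1,m_4), S(g_2,m_4), S(r,m_4)) all reduce to 0 modulo the current basis, so we have a Gröbner basis.
Inter-reduce: drop elements whose leading term is divisible by another's, tail-reduce, and make monic.
Reduced Gröbner basis: {1}.
The reduced Gröbner basis of I + (p) is {1}: the ideal is the whole ring, so the enlarged system has no common solution — adjoining p is inconsistent.

Ideal membership is decidable via reduction modulo a Gröbner basis.

Adjoining xy + x + y^2 + y makes the ideal the whole ring: the system is inconsistent.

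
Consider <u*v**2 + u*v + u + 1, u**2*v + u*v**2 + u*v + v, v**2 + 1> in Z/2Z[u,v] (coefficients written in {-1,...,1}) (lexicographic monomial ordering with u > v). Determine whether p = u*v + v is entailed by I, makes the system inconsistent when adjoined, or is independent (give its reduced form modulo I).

First compute the reduced Gröbner basis of I by Buchberger's algorithm.
f_1 = u*v**2 + u*v + u + 1, LT = u*v**2.
f_2 = u**2*v + u*v**2 + u*v + v, LT = u**2*v.
f_3 = v**2 + 1, LT = v**2.

S(f_1,f_2): lcm = u**2*v**2. S = u**2*v + u**2 + u*v**3 + u*v**2 + u + v**2.
  leading term u**2*v: subtract (1)·f_2 from u**2*v + u**2 + u*v**3 + u*v**2 + u + v**2 → u**2 + u*v**3 + u*v + u + v**2 + v
  leading term u**2: no divisor's leading term divides it; move u**2 to the remainder.
  leading term u*v**3: subtract (v)·f_1 from u*v**3 + u*v + u + v**2 + v → u*v**2 + u + v**2
  leading term u*v**2: subtract (1)·f_1 from u*v**2 + u + v**2 → u*v + v**2 + 1
  leading term u*v: no divisor's leading term divides it; move u*v to the remainder.
  leading term v**2: subtract (1)·f_3 from v**2 + 1 → 0
  remainder u**2 + u*v ≠ 0; add h_4 = u**2 + u*v to the basis.

S(f_1,f_3): lcm = u*v**2. S = u*v + 1.
  leading term u*v: no divisor's leading term divides it; move u*v to the remainder.
  leading term 1: no divisor's leading term divides it; move 1 to the remainder.
  remainder u*v + 1 ≠ 0; add h_5 = u*v + 1 to the basis.

S(f_2,f_3): lcm = u**2*v**2. S = u**2 + u*v**3 + u*v**2 + v**2.
  leading term u**2: subtract (1)·h_4 from u**2 + u*v**3 + u*v**2 + v**2 → u*v**3 + u*v**2 + u*v + v**2
  leading term u*v**3: subtract (v)·f_1 from u*v**3 + u*v**2 + u*v + v**2 → v**2 + v
  leading term v**2: subtract (1)·f_3 from v**2 + v → v + 1
  leading term v: no divisor's leading term divides it; move v to the remainder.
  leading term 1: no divisor's leading term divides it; move 1 to the remainder.
  remainder v + 1 ≠ 0; add h_6 = v + 1 to the basis.

S(f_1,h_4): lcm = u**2*v**2. S = u**2*v + u**2 + u*v**3 + u.
  leading term u**2*v: subtract (1)·f_2 from u**2*v + u**2 + u*v**3 + u → u**2 + u*v**3 + u*v**2 + u*v + u + v
  leading term u**2: subtract (1)·h_4 from u**2 + u*v**3 + u*v**2 + u*v + u + v → u*v**3 + u*v**2 + u + v
  leading term u*v**3: subtract (v)·f_1 from u*v**3 + u*v**2 + u + v → u*v + u
  leading term u*v: subtract (1)·h_5 from u*v + u → u + 1
  leading term u: no divisor's leading term divides it; move u to the remainder.
  leading term 1: no divisor's leading term divides it; move 1 to the remainder.
  remainder u + 1 ≠ 0; add h_7 = u + 1 to the basis.

The other S-polynomials (S(f_2,h_4), S(f_3,h_4), S(f_1,h_5), S(f_2,h_5), S(f_3,h_5), S(h_4,h_5), S(f_1,h_6), S(f_2,h_6), S(f_3,h_6), S(h_4,h_6), S(h_5,h_6), S(f_1,h_7), S(f_2,h_7), S(f_3,h_7), S(h_4,h_7), S(h_5,h_7), S(h_6,h_7)) all reduce to 0 modulo the current basis, so we have a Gröbner basis.
Inter-reduce: drop elements whose leading term is divisible by another's, tail-reduce, and make monic.
Reduced Gröbner basis: {u + 1, v + 1}.
Label its elements g_1 = u + 1, g_2 = v + 1.

Reduce p = u*v + v modulo G:
  leading term u*v: subtract (v)·g_1 from u*v + v → 0
  normal form = 0.
Since the normal form is 0, p ∈ I.

u*v + v lies in I (it reduces to 0).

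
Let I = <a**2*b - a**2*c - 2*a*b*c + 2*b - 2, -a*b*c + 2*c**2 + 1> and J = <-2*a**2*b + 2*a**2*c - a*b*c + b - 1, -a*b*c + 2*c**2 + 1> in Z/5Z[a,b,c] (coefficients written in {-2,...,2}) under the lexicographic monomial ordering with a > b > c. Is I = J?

Since reduced Gröbner bases are canonical representatives of ideals under a given ordering, it suffices to compute and compare them.
Buchberger on the first generating set:
f_1 = a**2*b - a**2*c - 2*a*b*c + 2*b - 2, LT = a**2*b.
f_2 = -a*b*c + 2*c**2 + 1, LT = a*b*c.

S(f_1,f_2): lcm = a**2*b*c. S = -a**2*c**2 - 2*a*b*c**2 + 2*a*c**2 + a + 2*b*c - 2*c.
  reduce S modulo (f_1, f_2):
  remainder -a**2*c**2 + 2*a*c**2 + a + 2*b*c + c**3 + c ≠ 0; add g_3 = -a**2*c**2 + 2*a*c**2 + a + 2*b*c + c**3 + c to the basis.

S(f_1,g_3): lcm = a**2*b*c**2. S = -a**2*c**3 - 2*a*b*c**3 + 2*a*b*c**2 + a*b + 2*b**2*c + b*c**3 + 2*b*c**2 + b*c - 2*c**2.
  reduce S modulo (f_1, f_2, g_3):
  remainder a*b - 2*a*c**3 - a*c + 2*b**2*c + b*c**3 + b*c - c**3 + 2*c ≠ 0; add g_4 = a*b - 2*a*c**3 - a*c + 2*b**2*c + b*c**3 + b*c - c**3 + 2*c to the basis.

S(f_2,g_4): lcm = a*b*c. S = 2*a*c**4 + a*c**2 - 2*b**2*c**2 - b*c**4 - b*c**2 + c**4 + c**2 - 1.
  reduce S modulo (f_1, f_2, g_3, g_4):
  remainder 2*a*c**4 + a*c**2 - 2*b**2*c**2 - b*c**4 - b*c**2 + c**4 + c**2 - 1 ≠ 0; add g_5 = 2*a*c**4 + a*c**2 - 2*b**2*c**2 - b*c**4 - b*c**2 + c**4 + c**2 - 1 to the basis.

S(f_2,g_5): lcm = a*b*c**4. S = 2*a*b*c**2 + b**3*c**2 - 2*b**2*c**4 - 2*b**2*c**2 + 2*b*c**4 + 2*b*c**2 - 2*b - 2*c**5 - c**3.
  reduce S modulo (f_1, f_2, g_3, g_4, g_5):
  remainder b**3*c**2 - 2*b**2*c**4 - 2*b**2*c**2 + 2*b*c**4 + 2*b*c**2 - 2*b - 2*c**5 - 2*c**3 + 2*c ≠ 0; add g_6 = b**3*c**2 - 2*b**2*c**4 - 2*b**2*c**2 + 2*b*c**4 + 2*b*c**2 - 2*b - 2*c**5 - 2*c**3 + 2*c to the basis.

The other S-polynomials (S(f_2,g_3), S(f_1,g_4), S(g_3,g_4), S(f_1,g_5), S(g_3,g_5), S(g_4,g_5), S(f_1,g_6), S(f_2,g_6), S(g_3,g_6), S(g_4,g_6), S(g_5,g_6)) all reduce to 0 modulo the current basis, so we have a Gröbner basis.
Inter-reduce: drop elements whose leading term is divisible by another's, tail-reduce, and make monic.
Reduced Gröbner basis: {a**2*c**2 - 2*a*c**2 - a - 2*b*c - c**3 - c, a*b - 2*a*c**3 - a*c + 2*b**2*c + b*c**3 + b*c - c**3 + 2*c, a*c**4 - 2*a*c**2 - b**2*c**2 + 2*b*c**4 + 2*b*c**2 - 2*c**4 - 2*c**2 + 2, b**3*c**2 - 2*b**2*c**4 - 2*b**2*c**2 + 2*b*c**4 + 2*b*c**2 - 2*b - 2*c**5 - 2*c**3 + 2*c}.

Buchberger on the second generating set:
h_1 = -2*a**2*b + 2*a**2*c - a*b*c + b - 1, LT = a**2*b.
h_2 = -a*b*c + 2*c**2 + 1, LT = a*b*c.

S(h_1,h_2): lcm = a**2*b*c. S = -a**2*c**2 - 2*a*b*c**2 + 2*a*c**2 + a + 2*b*c - 2*c.
  reduce S modulo (h_1, h_2):
  remainder -a**2*c**2 + 2*a*c**2 + a + 2*b*c + c**3 + c ≠ 0; add k_3 = -a**2*c**2 + 2*a*c**2 + a + 2*b*c + c**3 + c to the basis.

S(h_1,k_3): lcm = a**2*b*c**2. S = -a**2*c**3 - 2*a*b*c**3 + 2*a*b*c**2 + a*b + 2*b**2*c + b*c**3 + 2*b*c**2 + b*c - 2*c**2.
  reduce S modulo (h_1, h_2, k_3):
  remainder a*b - 2*a*c**3 - a*c + 2*b**2*c + b*c**3 + b*c - c**3 + 2*c ≠ 0; add k_4 = a*b - 2*a*c**3 - a*c + 2*b**2*c + b*c**3 + b*c - c**3 + 2*c to the basis.

S(h_2,k_4): lcm = a*b*c. S = 2*a*c**4 + a*c**2 - 2*b**2*c**2 - b*c**4 - b*c**2 + c**4 + c**2 - 1.
  reduce S modulo (h_1, h_2, k_3, k_4):
  remainder 2*a*c**4 + a*c**2 - 2*b**2*c**2 - b*c**4 - b*c**2 + c**4 + c**2 - 1 ≠ 0; add k_5 = 2*a*c**4 + a*c**2 - 2*b**2*c**2 - b*c**4 - b*c**2 + c**4 + c**2 - 1 to the basis.

S(h_2,k_5): lcm = a*b*c**4. S = 2*a*b*c**2 + b**3*c**2 - 2*b**2*c**4 - 2*b**2*c**2 + 2*b*c**4 + 2*b*c**2 - 2*b - 2*c**5 - c**3.
  reduce S modulo (h_1, h_2, k_3, k_4, k_5):
  remainder b**3*c**2 - 2*b**2*c**4 - 2*b**2*c**2 + 2*b*c**4 + 2*b*c**2 - 2*b - 2*c**5 - 2*c**3 + 2*c ≠ 0; add k_6 = b**3*c**2 - 2*b**2*c**4 - 2*b**2*c**2 + 2*b*c**4 + 2*b*c**2 - 2*b - 2*c**5 - 2*c**3 + 2*c to the basis.

The other S-polynomials (S(h_2,k_3), S(h_1,k_4), S(k_3,k_4), S(h_1,k_5), S(k_3,k_5), S(k_4,k_5), S(h_1,k_6), S(h_2,k_6), S(k_3,k_6), S(k_4,k_6), S(k_5,k_6)) all reduce to 0 modulo the current basis, so we have a Gröbner basis.
Inter-reduce: drop elements whose leading term is divisible by another's, tail-reduce, and make monic.
Reduced Gröbner basis: {a**2*c**2 - 2*a*c**2 - a - 2*b*c - c**3 - c, a*b - 2*a*c**3 - a*c + 2*b**2*c + b*c**3 + b*c - c**3 + 2*c, a*c**4 - 2*a*c**2 - b**2*c**2 + 2*b*c**4 + 2*b*c**2 - 2*c**4 - 2*c**2 + 2, b**3*c**2 - 2*b**2*c**4 - 2*b**2*c**2 + 2*b*c**4 + 2*b*c**2 - 2*b - 2*c**5 - 2*c**3 + 2*c}.

These coincide, so the ideals are equal.

Yes, the ideals are equal.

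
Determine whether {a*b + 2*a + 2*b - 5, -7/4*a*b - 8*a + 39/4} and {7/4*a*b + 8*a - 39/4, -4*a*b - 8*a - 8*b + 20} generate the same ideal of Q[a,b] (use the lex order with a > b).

Yes, the ideals are equal.

Since reduced Gröbner bases are canonical representatives of ideals under a given ordering, it suffices to compute and compare them.
Buchberger on the first generating set:
f_1 = a*b + 2*a + 2*b - 5, LT = a*b.
f_2 = -7/4*a*b - 8*a + 39/4, LT = a*b.

S(f_1,f_2): lcm = a*b. S = -18/7*a + 2*b + 4/7.
  leading term a: no divisor's leading term divides it; move -18/7*a to the remainder.
  leading term b: no divisor's leading term divides it; move 2*b to the remainder.
  leading term 1: no divisor's leading term divides it; move 4/7 to the remainder.
  remainder -18/7*a + 2*b + 4/7 ≠ 0; add g_3 = -18/7*a + 2*b + 4/7 to the basis.

S(f_1,g_3): lcm = a*b. S = 2*a + 7/9*b**2 + 20/9*b - 5.
  leading term a: subtract (-7/9)·g_3 from 2*a + 7/9*b**2 + 20/9*b - 5 → 7/9*b**2 + 34/9*b - 41/9
  leading term b**2: no divisor's leading term divides it; move 7/9*b**2 to the remainder.
  leading term b: no divisor's leading term divides it; move 34/9*b to the remainder.
  leading term 1: no divisor's leading term divides it; move -41/9 to the remainder.
  remainder 7/9*b**2 + 34/9*b - 41/9 ≠ 0; add g_4 = 7/9*b**2 + 34/9*b - 41/9 to the basis.

The other S-polynomials (S(f_2,g_3), S(f_1,g_4), S(f_2,g_4), S(g_3,g_4)) all reduce to 0 modulo the current basis, so we have a Gröbner basis.
Inter-reduce: drop elements whose leading term is divisible by another's, tail-reduce, and make monic.
Reduced Gröbner basis: {a - 7/9*b - 2/9, b**2 + 34/7*b - 41/7}.

Buchberger on the second generating set:
h_1 = 7/4*a*b + 8*a - 39/4, LT = a*b.
h_2 = -4*a*b - 8*a - 8*b + 20, LT = a*b.

S(h_1,h_2): lcm = a*b. S = 18/7*a - 2*b - 4/7.
  leading term a: no divisor's leading term divides it; move 18/7*a to the remainder.
  leading term b: no divisor's leading term divides it; move -2*b to the remainder.
  leading term 1: no divisor's leading term divides it; move -4/7 to the remainder.
  remainder 18/7*a - 2*b - 4/7 ≠ 0; add k_3 = 18/7*a - 2*b - 4/7 to the basis.

S(h_1,k_3): lcm = a*b. S = 32/7*a + 7/9*b**2 + 2/9*b - 39/7.
  leading term a: subtract (16/9)·k_3 from 32/7*a + 7/9*b**2 + 2/9*b - 39/7 → 7/9*b**2 + 34/9*b - 41/9
  leading term b**2: no divisor's leading term divides it; move 7/9*b**2 to the remainder.
  leading term b: no divisor's leading term divides it; move 34/9*b to the remainder.
  leading term 1: no divisor's leading term divides it; move -41/9 to the remainder.
  remainder 7/9*b**2 + 34/9*b - 41/9 ≠ 0; add k_4 = 7/9*b**2 + 34/9*b - 41/9 to the basis.

The other S-polynomials (S(h_2,k_3), S(h_1,k_4), S(h_2,k_4), S(k_3,k_4)) all reduce to 0 modulo the current basis, so we have a Gröbner basis.
Inter-reduce: drop elements whose leading term is divisible by another's, tail-reduce, and make monic.
Reduced Gröbner basis: {a - 7/9*b - 2/9, b**2 + 34/7*b - 41/7}.

Same reduced basis, so the two generating sets span the same ideal.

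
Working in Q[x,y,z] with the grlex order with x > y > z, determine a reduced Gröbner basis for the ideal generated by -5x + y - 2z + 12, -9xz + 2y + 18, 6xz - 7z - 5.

f_1 = -5x + y - 2z + 12, LT = x.
f_2 = -9xz + 2y + 18, LT = xz.
f_3 = 6xz - 7z - 5, LT = xz.

S(f_1,f_2): lcm = xz. S = -1/5yz + 2/5z^2 + 2/9y - 12/5z + 2.
  leading term yz: no divisor's leading term divides it; move -1/5yz to the remainder.
  leading term z^2: no divisor's leading term divides it; move 2/5z^2 to the remainder.
  leading term y: no divisor's leading term divides it; move 2/9y to the remainder.
  leading term z: no divisor's leading term divides it; move -12/5z to the remainder.
  leading term 1: no divisor's leading term divides it; move 2 to the remainder.
  remainder -1/5yz + 2/5z^2 + 2/9y - 12/5z + 2 ≠ 0; add g_4 = -1/5yz + 2/5z^2 + 2/9y - 12/5z + 2 to the basis.

S(f_1,f_3): lcm = xz. S = -1/5yz + 2/5z^2 - 37/30z + 5/6.
  leading term yz: subtract (1)·g_4 from -1/5yz + 2/5z^2 - 37/30z + 5/6 → -2/9y + 7/6z - 7/6
  leading term y: no divisor's leading term divides it; move -2/9y to the remainder.
  leading term z: no divisor's leading term divides it; move 7/6z to the remainder.
  leading term 1: no divisor's leading term divides it; move -7/6 to the remainder.
  remainder -2/9y + 7/6z - 7/6 ≠ 0; add g_5 = -2/9y + 7/6z - 7/6 to the basis.

S(g_4,g_5): lcm = yz. S = 13/4z^2 - 10/9y + 27/4z - 10.
  leading term z^2: no divisor's leading term divides it; move 13/4z^2 to the remainder.
  leading term y: subtract (5)·g_5 from -10/9y + 27/4z - 10 → 11/12z - 25/6
  leading term z: no divisor's leading term divides it; move 11/12z to the remainder.
  leading term 1: no divisor's leading term divides it; move -25/6 to the remainder.
  remainder 13/4z^2 + 11/12z - 25/6 ≠ 0; add g_6 = 13/4z^2 + 11/12z - 25/6 to the basis.

The other S-polynomials (S(f_2,f_3), S(f_1,g_4), S(f_2,g_4), S(f_3,g_4), S(f_1,g_5), S(f_2,g_5), S(f_3,g_5), S(f_1,g_6), S(f_2,g_6), S(f_3,g_6), S(g_4,g_6), S(g_5,g_6)) all reduce to 0 modulo the current basis, so we have a Gröbner basis.
Inter-reduce: drop elements whose leading term is divisible by another's, tail-reduce, and make monic.

G = {z^2 + 11/39z - 50/39, x - 13/20z - 27/20, y - 21/4z + 21/4}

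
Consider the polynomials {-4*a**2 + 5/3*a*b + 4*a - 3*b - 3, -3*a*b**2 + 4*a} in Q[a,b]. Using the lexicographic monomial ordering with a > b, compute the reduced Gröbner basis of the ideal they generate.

f_1 = -4*a**2 + 5/3*a*b + 4*a - 3*b - 3, LT = a**2.
f_2 = -3*a*b**2 + 4*a, LT = a*b**2.

S(f_1,f_2): lcm = a**2*b**2. S = 4/3*a**2 - 5/12*a*b**3 - a*b**2 + 3/4*b**3 + 3/4*b**2.
  reduce S modulo (f_1, f_2):
  remainder 3/4*b**3 + 3/4*b**2 - b - 1 ≠ 0; add g_3 = 3/4*b**3 + 3/4*b**2 - b - 1 to the basis.

The other S-polynomials (S(f_1,g_3), S(f_2,g_3)) all reduce to 0 modulo the current basis, so we have a Gröbner basis.

G = {a**2 - 5/12*a*b - a + 3/4*b + 3/4, a*b**2 - 4/3*a, b**3 + b**2 - 4/3*b - 4/3}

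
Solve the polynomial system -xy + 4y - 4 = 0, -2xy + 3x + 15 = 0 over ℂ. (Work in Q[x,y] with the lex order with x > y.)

Compute a lex Gröbner basis by Buchberger's algorithm.
f_1 = -xy + 4y - 4, LT = xy.
f_2 = -2xy + 3x + 15, LT = xy.

S(f_1,f_2): lcm = xy. S = \tfrac{3}{2}x - 4y + \tfrac{23}{2}.
  leading term x: no divisor's leading term divides it; move \tfrac{3}{2}x to the remainder.
  leading term y: no divisor's leading term divides it; move -4y to the remainder.
  leading term 1: no divisor's leading term divides it; move \tfrac{23}{2} to the remainder.
  remainder \tfrac{3}{2}x - 4y + \tfrac{23}{2} ≠ 0; add h_3 = \tfrac{3}{2}x - 4y + \tfrac{23}{2} to the basis.

S(f_1,h_3): lcm = xy. S = \tfrac{8}{3}y^{2} - \tfrac{35}{3}y + 4.
  leading term y^{2}: no divisor's leading term divides it; move \tfrac{8}{3}y^{2} to the remainder.
  leading term y: no divisor's leading term divides it; move -\tfrac{35}{3}y to the remainder.
  leading term 1: no divisor's leading term divides it; move 4 to the remainder.
  remainder \tfrac{8}{3}y^{2} - \tfrac{35}{3}y + 4 ≠ 0; add h_4 = \tfrac{8}{3}y^{2} - \tfrac{35}{3}y + 4 to the basis.

The other S-polynomials (S(f_2,h_3), S(f_1,h_4), S(f_2,h_4), S(h_3,h_4)) all reduce to 0 modulo the current basis, so we have a Gröbner basis.
Inter-reduce: drop elements whose leading term is divisible by another's, tail-reduce, and make monic.
Reduced Gröbner basis: {x - \tfrac{8}{3}y + \tfrac{23}{3}, y^{2} - \tfrac{35}{8}y + \tfrac{3}{2}}.

Elimination: the polynomial y^{2} - \tfrac{35}{8}y + \tfrac{3}{2} lies in the elimination ideal for y, so y ∈ {3/8, 4}. For each such y, the remaining basis elements (now univariate) give the rest of the solution.
  y = 3/8: the earlier basis element becomes x + \tfrac{20}{3} = 0, giving x = -20/3 — point (-20/3, 3/8).
  y = 4: the earlier basis element becomes x - 3 = 0, giving x = 3 — point (3, 4).
Each listed point satisfies every original equation (direct substitution).
A lex Gröbner basis triangularizes the system, enabling back-substitution.

{(-20/3, 3/8), (3, 4)}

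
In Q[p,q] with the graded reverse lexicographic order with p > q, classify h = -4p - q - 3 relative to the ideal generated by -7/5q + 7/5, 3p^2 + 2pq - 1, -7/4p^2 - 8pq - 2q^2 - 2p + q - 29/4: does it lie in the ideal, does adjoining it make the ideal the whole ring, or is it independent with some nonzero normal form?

-4p - q - 3 lies in I (it reduces to 0).

First compute the reduced Gröbner basis of I by Buchberger's algorithm.
f_1 = -7/5q + 7/5, LT = q.
f_2 = 3p^2 + 2pq - 1, LT = p^2.
f_3 = -7/4p^2 - 8pq - 2q^2 - 2p + q - 29/4, LT = p^2.

S(f_2,f_3): lcm = p^2. S = -82/21pq - 8/7q^2 - 8/7p + 4/7q - 94/21.
  reduce S modulo (f_1, f_2, f_3):
  remainder -106/21p - 106/21 ≠ 0; add k_4 = -106/21p - 106/21 to the basis.

The other S-polynomials (S(f_1,f_2), S(f_1,f_3), S(f_1,k_4), S(f_2,k_4), S(f_3,k_4)) all reduce to 0 modulo the current basis, so we have a Gröbner basis.
Inter-reduce: drop elements whose leading term is divisible by another's, tail-reduce, and make monic.
Reduced Gröbner basis: {p + 1, q - 1}.
Label its elements g_1 = p + 1, g_2 = q - 1.

Reduce h = -4p - q - 3 modulo G:
  leading term p: subtract (-4)·g_1 from -4p - q - 3 → -q + 1
  leading term q: subtract (-1)·g_2 from -q + 1 → 0
  normal form = 0.
Since the normal form is 0, h ∈ I.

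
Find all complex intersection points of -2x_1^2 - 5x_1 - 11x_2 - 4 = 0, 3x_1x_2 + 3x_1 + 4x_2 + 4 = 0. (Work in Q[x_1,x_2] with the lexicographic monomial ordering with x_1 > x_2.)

{(-7/2, -1), (1, -1), (-4/3, -8/99)}

Compute a lex Gröbner basis by Buchberger's algorithm.
f_1 = -2x_1^2 - 5x_1 - 11x_2 - 4, LT = x_1^2.
f_2 = 3x_1x_2 + 3x_1 + 4x_2 + 4, LT = x_1x_2.

S(f_1,f_2): lcm = x_1^2x_2. S = -x_1^2 + 7/6x_1x_2 - 4/3x_1 + 11/2x_2^2 + 2x_2.
  leading term x_1^2: subtract (1/2)·f_1 from -x_1^2 + 7/6x_1x_2 - 4/3x_1 + 11/2x_2^2 + 2x_2 → 7/6x_1x_2 + 7/6x_1 + 11/2x_2^2 + 15/2x_2 + 2
  leading term x_1x_2: subtract (7/18)·f_2 from 7/6x_1x_2 + 7/6x_1 + 11/2x_2^2 + 15/2x_2 + 2 → 11/2x_2^2 + 107/18x_2 + 4/9
  leading term x_2^2: no divisor's leading term divides it; move 11/2x_2^2 to the remainder.
  leading term x_2: no divisor's leading term divides it; move 107/18x_2 to the remainder.
  leading term 1: no divisor's leading term divides it; move 4/9 to the remainder.
  remainder 11/2x_2^2 + 107/18x_2 + 4/9 ≠ 0; add h_3 = 11/2x_2^2 + 107/18x_2 + 4/9 to the basis.

The other S-polynomials (S(f_1,h_3), S(f_2,h_3)) all reduce to 0 modulo the current basis, so we have a Gröbner basis.
Inter-reduce: drop elements whose leading term is divisible by another's, tail-reduce, and make monic.
Reduced Gröbner basis: {x_1^2 + 5/2x_1 + 11/2x_2 + 2, x_1x_2 + x_1 + 4/3x_2 + 4/3, x_2^2 + 107/99x_2 + 8/99}.

The lex basis is triangular: the last element involves only x_2. Solving x_2^2 + 107/99x_2 + 8/99 = 0 gives x_2 ∈ {-1, -8/99}; substituting each value into the earlier elements determines the remaining variables.
  x_2 = -1: the earlier basis element becomes x_1^2 + 5/2x_1 - 7/2 = 0, giving x_1 = -7/2, 1 — points (-7/2, -1), (1, -1).
  x_2 = -8/99: the earlier basis elements become x_1^2 + 5/2x_1 + 14/9 = 0; 91/99x_1 + 364/297 = 0, giving x_1 = -4/3 — point (-4/3, -8/99).
Check: every point annihilates each of the original generators.
This is the nonlinear analogue of row-reducing a linear system.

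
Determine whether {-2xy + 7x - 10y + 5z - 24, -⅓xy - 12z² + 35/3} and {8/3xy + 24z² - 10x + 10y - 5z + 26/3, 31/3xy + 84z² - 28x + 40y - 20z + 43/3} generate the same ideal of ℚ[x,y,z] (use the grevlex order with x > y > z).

Equality of ideals is decidable: compute both reduced Gröbner bases (unique for the ordering) and check whether they agree.
Buchberger on the first generating set:
f_1 = -2xy + 7x - 10y + 5z - 24, LT = xy.
f_2 = -⅓xy - 12z² + 35/3, LT = xy.

S(f_1,f_2): lcm = xy. S = -36z² - 7/2x + 5y - 5/2z + 47.
  leading term z²: no divisor's leading term divides it; move -36z² to the remainder.
  leading term x: no divisor's leading term divides it; move -7/2x to the remainder.
  leading term y: no divisor's leading term divides it; move 5y to the remainder.
  leading term z: no divisor's leading term divides it; move -5/2z to the remainder.
  leading term 1: no divisor's leading term divides it; move 47 to the remainder.
  remainder -36z² - 7/2x + 5y - 5/2z + 47 ≠ 0; add g_3 = -36z² - 7/2x + 5y - 5/2z + 47 to the basis.

S(f_1,g_3): leading monomials are coprime, so the S-polynomial reduces to 0 (Buchberger's first criterion).
S(f_2,g_3): leading monomials are coprime, so the S-polynomial reduces to 0 (Buchberger's first criterion).
Every S-polynomial of the final basis reduces to 0, so we have a Gröbner basis.
Inter-reduce: drop elements whose leading term is divisible by another's, tail-reduce, and make monic.
Reduced Gröbner basis: {xy - 7/2x + 5y - 5/2z + 12, z² + 7/72x - 5/36y + 5/72z - 47/36}.

Buchberger on the second generating set:
h_1 = 8/3xy + 24z² - 10x + 10y - 5z + 26/3, LT = xy.
h_2 = 31/3xy + 84z² - 28x + 40y - 20z + 43/3, LT = xy.

S(h_1,h_2): lcm = xy. S = 27/31z² - 129/124x - 15/124y + 15/248z + 231/124.
  leading term z²: no divisor's leading term divides it; move 27/31z² to the remainder.
  leading term x: no divisor's leading term divides it; move -129/124x to the remainder.
  leading term y: no divisor's leading term divides it; move -15/124y to the remainder.
  leading term z: no divisor's leading term divides it; move 15/248z to the remainder.
  leading term 1: no divisor's leading term divides it; move 231/124 to the remainder.
  remainder 27/31z² - 129/124x - 15/124y + 15/248z + 231/124 ≠ 0; add k_3 = 27/31z² - 129/124x - 15/124y + 15/248z + 231/124 to the basis.

S(h_1,k_3): leading monomials are coprime, so the S-polynomial reduces to 0 (Buchberger's first criterion).
S(h_2,k_3): leading monomials are coprime, so the S-polynomial reduces to 0 (Buchberger's first criterion).
Every S-polynomial of the final basis reduces to 0, so we have a Gröbner basis.
Inter-reduce: drop elements whose leading term is divisible by another's, tail-reduce, and make monic.
Reduced Gröbner basis: {xy + 7x + 5y - 5/2z - 16, z² - 43/36x - 5/36y + 5/72z + 77/36}.

Since the reduced bases disagree, the two ideals are not the same.

No, the ideals differ.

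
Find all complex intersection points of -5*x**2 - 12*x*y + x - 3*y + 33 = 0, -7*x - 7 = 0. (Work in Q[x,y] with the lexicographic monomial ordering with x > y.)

Compute a lex Gröbner basis by Buchberger's algorithm.
f_1 = -5*x**2 - 12*x*y + x - 3*y + 33, LT = x**2.
f_2 = -7*x - 7, LT = x.

S(f_1,f_2): lcm = x**2. S = 12/5*x*y - 6/5*x + 3/5*y - 33/5.
  leading term x*y: subtract (-12/35*y)·f_2 from 12/5*x*y - 6/5*x + 3/5*y - 33/5 → -6/5*x - 9/5*y - 33/5
  leading term x: subtract (6/35)·f_2 from -6/5*x - 9/5*y - 33/5 → -9/5*y - 27/5
  leading term y: no divisor's leading term divides it; move -9/5*y to the remainder.
  leading term 1: no divisor's leading term divides it; move -27/5 to the remainder.
  remainder -9/5*y - 27/5 ≠ 0; add h_3 = -9/5*y - 27/5 to the basis.

The other S-polynomials (S(f_1,h_3), S(f_2,h_3)) all reduce to 0 modulo the current basis, so we have a Gröbner basis.
Inter-reduce: drop elements whose leading term is divisible by another's, tail-reduce, and make monic.
Reduced Gröbner basis: {x + 1, y + 3}.

The lex basis is triangular: the last element involves only y. Solving y + 3 = 0 gives y ∈ {-3}; substituting each value into the earlier elements determines the remaining variables.
  y = -3: the earlier basis element becomes x + 1 = 0, giving x = -1 — point (-1, -3).
Check: every point annihilates each of the original generators.
Zero-dimensionality of the ideal guarantees finitely many solutions over ℂ.

{(-1, -3)}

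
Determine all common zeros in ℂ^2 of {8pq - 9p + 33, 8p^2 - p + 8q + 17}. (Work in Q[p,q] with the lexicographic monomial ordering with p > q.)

Compute a lex Gröbner basis by Buchberger's algorithm.
f_1 = 8pq - 9p + 33, LT = pq.
f_2 = 8p^2 - p + 8q + 17, LT = p^2.

S(f_1,f_2): lcm = p^2q. S = -9/8p^2 + 1/8pq + 33/8p - q^2 - 17/8q.
  leading term p^2: subtract (-9/64)·f_2 from -9/8p^2 + 1/8pq + 33/8p - q^2 - 17/8q → 1/8pq + 255/64p - q^2 - q + 153/64
  leading term pq: subtract (1/64)·f_1 from 1/8pq + 255/64p - q^2 - q + 153/64 → 33/8p - q^2 - q + 15/8
  leading term p: no divisor's leading term divides it; move 33/8p to the remainder.
  leading term q^2: no divisor's leading term divides it; move -q^2 to the remainder.
  leading term q: no divisor's leading term divides it; move -q to the remainder.
  leading term 1: no divisor's leading term divides it; move 15/8 to the remainder.
  remainder 33/8p - q^2 - q + 15/8 ≠ 0; add h_3 = 33/8p - q^2 - q + 15/8 to the basis.

S(f_1,h_3): lcm = pq. S = -9/8p + 8/33q^3 + 8/33q^2 - 5/11q + 33/8.
  leading term p: subtract (-3/11)·h_3 from -9/8p + 8/33q^3 + 8/33q^2 - 5/11q + 33/8 → 8/33q^3 - 1/33q^2 - 8/11q + 51/11
  leading term q^3: no divisor's leading term divides it; move 8/33q^3 to the remainder.
  leading term q^2: no divisor's leading term divides it; move -1/33q^2 to the remainder.
  leading term q: no divisor's leading term divides it; move -8/11q to the remainder.
  leading term 1: no divisor's leading term divides it; move 51/11 to the remainder.
  remainder 8/33q^3 - 1/33q^2 - 8/11q + 51/11 ≠ 0; add h_4 = 8/33q^3 - 1/33q^2 - 8/11q + 51/11 to the basis.

S(f_2,h_3): lcm = p^2. S = 8/33pq^2 + 8/33pq - 51/88p + q + 17/8.
  leading term pq^2: subtract (1/33q)·f_1 from 8/33pq^2 + 8/33pq - 51/88p + q + 17/8 → 17/33pq - 51/88p + 17/8
  leading term pq: subtract (17/264)·f_1 from 17/33pq - 51/88p + 17/8 → 0
  remainder 0.

S(f_1,h_4): lcm = pq^3. S = -pq^2 + 3pq - 153/8p + 33/8q^2.
  leading term pq^2: subtract (-1/8q)·f_1 from -pq^2 + 3pq - 153/8p + 33/8q^2 → 15/8pq - 153/8p + 33/8q^2 + 33/8q
  leading term pq: subtract (15/64)·f_1 from 15/8pq - 153/8p + 33/8q^2 + 33/8q → -1089/64p + 33/8q^2 + 33/8q - 495/64
  leading term p: subtract (-33/8)·h_3 from -1089/64p + 33/8q^2 + 33/8q - 495/64 → 0
  remainder 0.

S(f_2,h_4): leading monomials are coprime, so the S-polynomial reduces to 0 (Buchberger's first criterion).
S(h_3,h_4): leading monomials are coprime, so the S-polynomial reduces to 0 (Buchberger's first criterion).
Every S-polynomial of the final basis reduces to 0, so we have a Gröbner basis.
Inter-reduce: drop elements whose leading term is divisible by another's, tail-reduce, and make monic.
Reduced Gröbner basis: {p - 8/33q^2 - 8/33q + 5/11, q^3 - 1/8q^2 - 3q + 153/8}.

Since the basis is lex-ordered, q^3 - 1/8q^2 - 3q + 153/8 is univariate in q. Its roots are {-3, 25/16 - sqrt(1007)*I/16, 25/16 + sqrt(1007)*I/16}. Back-substituting each root into the other basis elements fixes the other coordinates.
  q = -3: the earlier basis element becomes p - 1 = 0, giving p = 1 — point (1, -3).
  q = 25/16 - sqrt(1007)*I/16: the earlier basis element becomes p + 7/16 + sqrt(1007)*I/16 = 0, giving p = -7/16 - sqrt(1007)*I/16 — point (-7/16 - sqrt(1007)*I/16, 25/16 - sqrt(1007)*I/16).
  q = 25/16 + sqrt(1007)*I/16: the earlier basis element becomes p + 7/16 - sqrt(1007)*I/16 = 0, giving p = -7/16 + sqrt(1007)*I/16 — point (-7/16 + sqrt(1007)*I/16, 25/16 + sqrt(1007)*I/16).
Substituting each solution back into the original system confirms all equations vanish.
Zero-dimensionality of the ideal guarantees finitely many solutions over ℂ.

{(1, -3), (-7/16 - sqrt(1007)*I/16, 25/16 - sqrt(1007)*I/16), (-7/16 + sqrt(1007)*I/16, 25/16 + sqrt(1007)*I/16)}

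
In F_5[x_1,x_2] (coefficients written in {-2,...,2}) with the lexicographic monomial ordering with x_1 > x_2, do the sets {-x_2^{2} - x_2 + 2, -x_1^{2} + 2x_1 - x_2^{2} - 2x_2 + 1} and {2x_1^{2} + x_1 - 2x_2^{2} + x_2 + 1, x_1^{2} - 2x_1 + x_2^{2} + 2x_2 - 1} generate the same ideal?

Two ideals are equal iff their reduced Gröbner bases coincide (the reduced basis is unique for a fixed ordering).
Buchberger on the first generating set:
f_1 = -x_2^{2} - x_2 + 2, LT = x_2^{2}.
f_2 = -x_1^{2} + 2x_1 - x_2^{2} - 2x_2 + 1, LT = x_1^{2}.

The S-polynomials (S(f_1,f_2)) all reduce to 0 modulo the current basis, so we have a Gröbner basis.
Inter-reduce: drop elements whose leading term is divisible by another's, tail-reduce, and make monic.
Reduced Gröbner basis: {x_1^{2} - 2x_1 + x_2 + 1, x_2^{2} + x_2 - 2}.

Buchberger on the second generating set:
h_1 = 2x_1^{2} + x_1 - 2x_2^{2} + x_2 + 1, LT = x_1^{2}.
h_2 = x_1^{2} - 2x_1 + x_2^{2} + 2x_2 - 1, LT = x_1^{2}.

S(h_1,h_2): lcm = x_1^{2}. S = -2x_2^{2} + x_2 - 1.
  leading term x_2^{2}: no divisor's leading term divides it; move -2x_2^{2} to the remainder.
  leading term x_2: no divisor's leading term divides it; move x_2 to the remainder.
  leading term 1: no divisor's leading term divides it; move -1 to the remainder.
  remainder -2x_2^{2} + x_2 - 1 ≠ 0; add k_3 = -2x_2^{2} + x_2 - 1 to the basis.

The other S-polynomials (S(h_1,k_3), S(h_2,k_3)) all reduce to 0 modulo the current basis, so we have a Gröbner basis.
Inter-reduce: drop elements whose leading term is divisible by another's, tail-reduce, and make monic.
Reduced Gröbner basis: {x_1^{2} - 2x_1 + 1, x_2^{2} + 2x_2 - 2}.

The bases are distinct; the ideals are different.

No, the ideals differ.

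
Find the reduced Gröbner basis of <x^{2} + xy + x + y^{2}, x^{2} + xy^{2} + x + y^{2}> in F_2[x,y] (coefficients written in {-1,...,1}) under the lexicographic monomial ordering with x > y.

f_1 = x^{2} + xy + x + y^{2}, LT = x^{2}.
f_2 = x^{2} + xy^{2} + x + y^{2}, LT = x^{2}.

S(f_1,f_2): lcm = x^{2}. S = xy^{2} + xy.
  leading term xy^{2}: no divisor's leading term divides it; move xy^{2} to the remainder.
  leading term xy: no divisor's leading term divides it; move xy to the remainder.
  remainder xy^{2} + xy ≠ 0; add g_3 = xy^{2} + xy to the basis.

S(f_1,g_3): lcm = x^{2}y^{2}. S = x^{2}y + xy^{3} + xy^{2} + y^{4}.
  leading term x^{2}y: subtract (y)·f_1 from x^{2}y + xy^{3} + xy^{2} + y^{4} → xy^{3} + xy + y^{4} + y^{3}
  leading term xy^{3}: subtract (y)·g_3 from xy^{3} + xy + y^{4} + y^{3} → xy^{2} + xy + y^{4} + y^{3}
  leading term xy^{2}: subtract (1)·g_3 from xy^{2} + xy + y^{4} + y^{3} → y^{4} + y^{3}
  leading term y^{4}: no divisor's leading term divides it; move y^{4} to the remainder.
  leading term y^{3}: no divisor's leading term divides it; move y^{3} to the remainder.
  remainder y^{4} + y^{3} ≠ 0; add g_4 = y^{4} + y^{3} to the basis.

The other S-polynomials (S(f_2,g_3), S(f_1,g_4), S(f_2,g_4), S(g_3,g_4)) all reduce to 0 modulo the current basis, so we have a Gröbner basis.
Inter-reduce: drop elements whose leading term is divisible by another's, tail-reduce, and make monic.

G = {x^{2} + xy + x + y^{2}, xy^{2} + xy, y^{4} + y^{3}}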